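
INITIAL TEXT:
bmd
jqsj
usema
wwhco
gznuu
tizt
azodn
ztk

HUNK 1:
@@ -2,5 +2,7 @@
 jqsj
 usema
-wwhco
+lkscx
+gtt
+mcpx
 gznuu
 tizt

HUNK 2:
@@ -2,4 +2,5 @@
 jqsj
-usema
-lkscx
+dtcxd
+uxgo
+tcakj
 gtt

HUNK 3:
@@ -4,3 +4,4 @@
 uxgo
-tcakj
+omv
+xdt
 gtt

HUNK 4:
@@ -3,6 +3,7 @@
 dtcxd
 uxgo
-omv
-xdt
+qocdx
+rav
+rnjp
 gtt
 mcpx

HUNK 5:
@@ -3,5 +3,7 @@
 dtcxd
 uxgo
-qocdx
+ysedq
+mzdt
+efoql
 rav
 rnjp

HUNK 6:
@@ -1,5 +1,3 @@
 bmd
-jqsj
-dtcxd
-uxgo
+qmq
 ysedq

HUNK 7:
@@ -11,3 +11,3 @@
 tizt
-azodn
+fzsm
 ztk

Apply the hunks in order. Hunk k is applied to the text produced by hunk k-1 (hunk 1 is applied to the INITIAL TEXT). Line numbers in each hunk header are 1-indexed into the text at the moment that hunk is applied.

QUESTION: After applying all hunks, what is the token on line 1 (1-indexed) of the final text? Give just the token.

Answer: bmd

Derivation:
Hunk 1: at line 2 remove [wwhco] add [lkscx,gtt,mcpx] -> 10 lines: bmd jqsj usema lkscx gtt mcpx gznuu tizt azodn ztk
Hunk 2: at line 2 remove [usema,lkscx] add [dtcxd,uxgo,tcakj] -> 11 lines: bmd jqsj dtcxd uxgo tcakj gtt mcpx gznuu tizt azodn ztk
Hunk 3: at line 4 remove [tcakj] add [omv,xdt] -> 12 lines: bmd jqsj dtcxd uxgo omv xdt gtt mcpx gznuu tizt azodn ztk
Hunk 4: at line 3 remove [omv,xdt] add [qocdx,rav,rnjp] -> 13 lines: bmd jqsj dtcxd uxgo qocdx rav rnjp gtt mcpx gznuu tizt azodn ztk
Hunk 5: at line 3 remove [qocdx] add [ysedq,mzdt,efoql] -> 15 lines: bmd jqsj dtcxd uxgo ysedq mzdt efoql rav rnjp gtt mcpx gznuu tizt azodn ztk
Hunk 6: at line 1 remove [jqsj,dtcxd,uxgo] add [qmq] -> 13 lines: bmd qmq ysedq mzdt efoql rav rnjp gtt mcpx gznuu tizt azodn ztk
Hunk 7: at line 11 remove [azodn] add [fzsm] -> 13 lines: bmd qmq ysedq mzdt efoql rav rnjp gtt mcpx gznuu tizt fzsm ztk
Final line 1: bmd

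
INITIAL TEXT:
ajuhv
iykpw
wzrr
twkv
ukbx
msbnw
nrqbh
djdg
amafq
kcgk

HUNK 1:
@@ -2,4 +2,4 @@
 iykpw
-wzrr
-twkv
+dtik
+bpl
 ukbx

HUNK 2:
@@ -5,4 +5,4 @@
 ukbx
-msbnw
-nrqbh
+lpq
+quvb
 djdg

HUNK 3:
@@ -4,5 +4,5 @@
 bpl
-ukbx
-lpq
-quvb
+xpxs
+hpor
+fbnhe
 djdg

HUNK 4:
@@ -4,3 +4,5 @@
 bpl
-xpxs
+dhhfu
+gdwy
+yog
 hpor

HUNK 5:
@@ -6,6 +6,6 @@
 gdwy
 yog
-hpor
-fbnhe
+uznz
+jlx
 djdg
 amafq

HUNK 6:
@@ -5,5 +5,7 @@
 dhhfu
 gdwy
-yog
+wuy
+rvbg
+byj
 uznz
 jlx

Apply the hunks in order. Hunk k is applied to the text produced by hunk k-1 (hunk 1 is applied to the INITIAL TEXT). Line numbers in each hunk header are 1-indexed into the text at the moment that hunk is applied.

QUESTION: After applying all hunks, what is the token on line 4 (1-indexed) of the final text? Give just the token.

Hunk 1: at line 2 remove [wzrr,twkv] add [dtik,bpl] -> 10 lines: ajuhv iykpw dtik bpl ukbx msbnw nrqbh djdg amafq kcgk
Hunk 2: at line 5 remove [msbnw,nrqbh] add [lpq,quvb] -> 10 lines: ajuhv iykpw dtik bpl ukbx lpq quvb djdg amafq kcgk
Hunk 3: at line 4 remove [ukbx,lpq,quvb] add [xpxs,hpor,fbnhe] -> 10 lines: ajuhv iykpw dtik bpl xpxs hpor fbnhe djdg amafq kcgk
Hunk 4: at line 4 remove [xpxs] add [dhhfu,gdwy,yog] -> 12 lines: ajuhv iykpw dtik bpl dhhfu gdwy yog hpor fbnhe djdg amafq kcgk
Hunk 5: at line 6 remove [hpor,fbnhe] add [uznz,jlx] -> 12 lines: ajuhv iykpw dtik bpl dhhfu gdwy yog uznz jlx djdg amafq kcgk
Hunk 6: at line 5 remove [yog] add [wuy,rvbg,byj] -> 14 lines: ajuhv iykpw dtik bpl dhhfu gdwy wuy rvbg byj uznz jlx djdg amafq kcgk
Final line 4: bpl

Answer: bpl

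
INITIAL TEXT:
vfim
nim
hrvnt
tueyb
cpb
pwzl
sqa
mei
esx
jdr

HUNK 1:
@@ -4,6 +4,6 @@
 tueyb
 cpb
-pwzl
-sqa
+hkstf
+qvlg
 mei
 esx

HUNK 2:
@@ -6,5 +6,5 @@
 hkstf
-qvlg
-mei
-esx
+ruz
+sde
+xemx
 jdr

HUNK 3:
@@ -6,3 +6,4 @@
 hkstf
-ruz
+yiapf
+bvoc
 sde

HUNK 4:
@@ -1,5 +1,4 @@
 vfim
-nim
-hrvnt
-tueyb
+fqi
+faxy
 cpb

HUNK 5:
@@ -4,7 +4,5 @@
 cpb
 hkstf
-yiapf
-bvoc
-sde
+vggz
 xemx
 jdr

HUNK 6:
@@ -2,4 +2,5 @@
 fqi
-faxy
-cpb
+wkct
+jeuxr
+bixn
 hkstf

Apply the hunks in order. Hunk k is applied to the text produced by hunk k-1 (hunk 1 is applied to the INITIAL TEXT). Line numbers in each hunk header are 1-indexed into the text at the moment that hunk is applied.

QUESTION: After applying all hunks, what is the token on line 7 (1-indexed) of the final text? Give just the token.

Hunk 1: at line 4 remove [pwzl,sqa] add [hkstf,qvlg] -> 10 lines: vfim nim hrvnt tueyb cpb hkstf qvlg mei esx jdr
Hunk 2: at line 6 remove [qvlg,mei,esx] add [ruz,sde,xemx] -> 10 lines: vfim nim hrvnt tueyb cpb hkstf ruz sde xemx jdr
Hunk 3: at line 6 remove [ruz] add [yiapf,bvoc] -> 11 lines: vfim nim hrvnt tueyb cpb hkstf yiapf bvoc sde xemx jdr
Hunk 4: at line 1 remove [nim,hrvnt,tueyb] add [fqi,faxy] -> 10 lines: vfim fqi faxy cpb hkstf yiapf bvoc sde xemx jdr
Hunk 5: at line 4 remove [yiapf,bvoc,sde] add [vggz] -> 8 lines: vfim fqi faxy cpb hkstf vggz xemx jdr
Hunk 6: at line 2 remove [faxy,cpb] add [wkct,jeuxr,bixn] -> 9 lines: vfim fqi wkct jeuxr bixn hkstf vggz xemx jdr
Final line 7: vggz

Answer: vggz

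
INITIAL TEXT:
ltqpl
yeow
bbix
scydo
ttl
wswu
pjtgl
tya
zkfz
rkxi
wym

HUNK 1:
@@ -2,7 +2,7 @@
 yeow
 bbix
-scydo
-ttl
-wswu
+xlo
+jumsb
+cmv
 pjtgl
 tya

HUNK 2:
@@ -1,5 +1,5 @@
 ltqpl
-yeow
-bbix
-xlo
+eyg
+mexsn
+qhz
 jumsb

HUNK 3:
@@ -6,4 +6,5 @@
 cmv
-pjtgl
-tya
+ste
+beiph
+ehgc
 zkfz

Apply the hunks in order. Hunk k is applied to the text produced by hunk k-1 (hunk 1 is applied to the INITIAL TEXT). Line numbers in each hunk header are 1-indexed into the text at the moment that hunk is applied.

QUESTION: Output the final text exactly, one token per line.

Answer: ltqpl
eyg
mexsn
qhz
jumsb
cmv
ste
beiph
ehgc
zkfz
rkxi
wym

Derivation:
Hunk 1: at line 2 remove [scydo,ttl,wswu] add [xlo,jumsb,cmv] -> 11 lines: ltqpl yeow bbix xlo jumsb cmv pjtgl tya zkfz rkxi wym
Hunk 2: at line 1 remove [yeow,bbix,xlo] add [eyg,mexsn,qhz] -> 11 lines: ltqpl eyg mexsn qhz jumsb cmv pjtgl tya zkfz rkxi wym
Hunk 3: at line 6 remove [pjtgl,tya] add [ste,beiph,ehgc] -> 12 lines: ltqpl eyg mexsn qhz jumsb cmv ste beiph ehgc zkfz rkxi wym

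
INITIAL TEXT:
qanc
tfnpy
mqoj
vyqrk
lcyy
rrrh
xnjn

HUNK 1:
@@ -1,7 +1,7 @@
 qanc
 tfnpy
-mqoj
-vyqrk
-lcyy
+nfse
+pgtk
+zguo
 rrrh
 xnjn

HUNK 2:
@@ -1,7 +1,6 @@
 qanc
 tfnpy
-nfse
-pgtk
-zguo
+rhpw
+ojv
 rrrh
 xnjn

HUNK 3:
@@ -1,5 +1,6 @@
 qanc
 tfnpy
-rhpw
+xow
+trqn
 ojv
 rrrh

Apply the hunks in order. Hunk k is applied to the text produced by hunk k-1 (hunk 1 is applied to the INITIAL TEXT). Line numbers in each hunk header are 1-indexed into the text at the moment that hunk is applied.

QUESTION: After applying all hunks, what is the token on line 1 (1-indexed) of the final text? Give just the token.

Hunk 1: at line 1 remove [mqoj,vyqrk,lcyy] add [nfse,pgtk,zguo] -> 7 lines: qanc tfnpy nfse pgtk zguo rrrh xnjn
Hunk 2: at line 1 remove [nfse,pgtk,zguo] add [rhpw,ojv] -> 6 lines: qanc tfnpy rhpw ojv rrrh xnjn
Hunk 3: at line 1 remove [rhpw] add [xow,trqn] -> 7 lines: qanc tfnpy xow trqn ojv rrrh xnjn
Final line 1: qanc

Answer: qanc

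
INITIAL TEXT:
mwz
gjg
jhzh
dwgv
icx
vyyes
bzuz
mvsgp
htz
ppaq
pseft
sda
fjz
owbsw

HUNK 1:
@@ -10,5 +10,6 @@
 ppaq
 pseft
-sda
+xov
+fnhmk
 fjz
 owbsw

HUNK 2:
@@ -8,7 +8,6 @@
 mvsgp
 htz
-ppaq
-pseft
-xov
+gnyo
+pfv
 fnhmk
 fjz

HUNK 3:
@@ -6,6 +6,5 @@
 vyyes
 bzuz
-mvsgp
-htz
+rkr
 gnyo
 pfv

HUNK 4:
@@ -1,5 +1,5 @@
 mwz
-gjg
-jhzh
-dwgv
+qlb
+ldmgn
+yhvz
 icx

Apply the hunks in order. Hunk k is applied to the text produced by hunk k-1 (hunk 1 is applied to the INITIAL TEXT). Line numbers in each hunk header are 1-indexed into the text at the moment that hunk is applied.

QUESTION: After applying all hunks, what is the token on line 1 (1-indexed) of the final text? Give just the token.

Hunk 1: at line 10 remove [sda] add [xov,fnhmk] -> 15 lines: mwz gjg jhzh dwgv icx vyyes bzuz mvsgp htz ppaq pseft xov fnhmk fjz owbsw
Hunk 2: at line 8 remove [ppaq,pseft,xov] add [gnyo,pfv] -> 14 lines: mwz gjg jhzh dwgv icx vyyes bzuz mvsgp htz gnyo pfv fnhmk fjz owbsw
Hunk 3: at line 6 remove [mvsgp,htz] add [rkr] -> 13 lines: mwz gjg jhzh dwgv icx vyyes bzuz rkr gnyo pfv fnhmk fjz owbsw
Hunk 4: at line 1 remove [gjg,jhzh,dwgv] add [qlb,ldmgn,yhvz] -> 13 lines: mwz qlb ldmgn yhvz icx vyyes bzuz rkr gnyo pfv fnhmk fjz owbsw
Final line 1: mwz

Answer: mwz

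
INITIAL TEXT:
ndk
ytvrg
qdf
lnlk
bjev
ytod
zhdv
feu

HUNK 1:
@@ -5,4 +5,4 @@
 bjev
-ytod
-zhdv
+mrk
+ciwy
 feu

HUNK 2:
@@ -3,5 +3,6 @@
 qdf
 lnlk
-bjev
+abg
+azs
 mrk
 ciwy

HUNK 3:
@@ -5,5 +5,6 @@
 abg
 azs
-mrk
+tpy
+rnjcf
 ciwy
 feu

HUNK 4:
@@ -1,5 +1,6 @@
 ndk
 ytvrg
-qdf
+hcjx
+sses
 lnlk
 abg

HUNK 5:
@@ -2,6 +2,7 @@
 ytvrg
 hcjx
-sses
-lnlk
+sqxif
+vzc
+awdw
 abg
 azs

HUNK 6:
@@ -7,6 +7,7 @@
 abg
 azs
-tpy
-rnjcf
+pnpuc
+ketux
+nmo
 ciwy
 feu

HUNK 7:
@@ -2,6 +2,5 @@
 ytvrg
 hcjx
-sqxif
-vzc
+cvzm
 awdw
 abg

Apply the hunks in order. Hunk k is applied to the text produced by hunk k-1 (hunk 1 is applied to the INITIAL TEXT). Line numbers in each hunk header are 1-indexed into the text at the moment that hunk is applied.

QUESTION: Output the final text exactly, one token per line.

Hunk 1: at line 5 remove [ytod,zhdv] add [mrk,ciwy] -> 8 lines: ndk ytvrg qdf lnlk bjev mrk ciwy feu
Hunk 2: at line 3 remove [bjev] add [abg,azs] -> 9 lines: ndk ytvrg qdf lnlk abg azs mrk ciwy feu
Hunk 3: at line 5 remove [mrk] add [tpy,rnjcf] -> 10 lines: ndk ytvrg qdf lnlk abg azs tpy rnjcf ciwy feu
Hunk 4: at line 1 remove [qdf] add [hcjx,sses] -> 11 lines: ndk ytvrg hcjx sses lnlk abg azs tpy rnjcf ciwy feu
Hunk 5: at line 2 remove [sses,lnlk] add [sqxif,vzc,awdw] -> 12 lines: ndk ytvrg hcjx sqxif vzc awdw abg azs tpy rnjcf ciwy feu
Hunk 6: at line 7 remove [tpy,rnjcf] add [pnpuc,ketux,nmo] -> 13 lines: ndk ytvrg hcjx sqxif vzc awdw abg azs pnpuc ketux nmo ciwy feu
Hunk 7: at line 2 remove [sqxif,vzc] add [cvzm] -> 12 lines: ndk ytvrg hcjx cvzm awdw abg azs pnpuc ketux nmo ciwy feu

Answer: ndk
ytvrg
hcjx
cvzm
awdw
abg
azs
pnpuc
ketux
nmo
ciwy
feu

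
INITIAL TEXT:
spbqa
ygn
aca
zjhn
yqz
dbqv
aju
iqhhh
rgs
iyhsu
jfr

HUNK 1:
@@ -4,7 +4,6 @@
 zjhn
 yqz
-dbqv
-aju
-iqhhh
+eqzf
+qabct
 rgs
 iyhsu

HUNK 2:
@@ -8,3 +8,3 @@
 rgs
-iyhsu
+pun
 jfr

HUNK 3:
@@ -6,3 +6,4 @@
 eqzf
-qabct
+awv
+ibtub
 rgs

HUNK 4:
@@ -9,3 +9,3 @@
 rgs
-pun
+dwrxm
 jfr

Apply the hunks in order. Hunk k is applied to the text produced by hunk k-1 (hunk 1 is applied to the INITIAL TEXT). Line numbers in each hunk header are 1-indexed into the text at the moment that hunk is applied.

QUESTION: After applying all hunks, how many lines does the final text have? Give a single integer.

Answer: 11

Derivation:
Hunk 1: at line 4 remove [dbqv,aju,iqhhh] add [eqzf,qabct] -> 10 lines: spbqa ygn aca zjhn yqz eqzf qabct rgs iyhsu jfr
Hunk 2: at line 8 remove [iyhsu] add [pun] -> 10 lines: spbqa ygn aca zjhn yqz eqzf qabct rgs pun jfr
Hunk 3: at line 6 remove [qabct] add [awv,ibtub] -> 11 lines: spbqa ygn aca zjhn yqz eqzf awv ibtub rgs pun jfr
Hunk 4: at line 9 remove [pun] add [dwrxm] -> 11 lines: spbqa ygn aca zjhn yqz eqzf awv ibtub rgs dwrxm jfr
Final line count: 11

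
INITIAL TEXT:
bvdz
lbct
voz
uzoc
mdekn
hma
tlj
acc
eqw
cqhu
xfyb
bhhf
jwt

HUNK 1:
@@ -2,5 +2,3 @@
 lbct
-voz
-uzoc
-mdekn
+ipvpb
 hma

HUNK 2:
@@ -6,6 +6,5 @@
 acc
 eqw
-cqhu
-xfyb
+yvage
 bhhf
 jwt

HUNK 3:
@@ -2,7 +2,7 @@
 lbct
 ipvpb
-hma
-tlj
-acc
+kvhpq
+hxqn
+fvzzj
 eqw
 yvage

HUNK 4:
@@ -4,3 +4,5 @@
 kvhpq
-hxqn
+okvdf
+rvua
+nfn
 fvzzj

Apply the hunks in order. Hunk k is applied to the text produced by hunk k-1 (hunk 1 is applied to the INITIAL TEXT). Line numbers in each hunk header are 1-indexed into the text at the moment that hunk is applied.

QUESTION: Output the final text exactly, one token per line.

Hunk 1: at line 2 remove [voz,uzoc,mdekn] add [ipvpb] -> 11 lines: bvdz lbct ipvpb hma tlj acc eqw cqhu xfyb bhhf jwt
Hunk 2: at line 6 remove [cqhu,xfyb] add [yvage] -> 10 lines: bvdz lbct ipvpb hma tlj acc eqw yvage bhhf jwt
Hunk 3: at line 2 remove [hma,tlj,acc] add [kvhpq,hxqn,fvzzj] -> 10 lines: bvdz lbct ipvpb kvhpq hxqn fvzzj eqw yvage bhhf jwt
Hunk 4: at line 4 remove [hxqn] add [okvdf,rvua,nfn] -> 12 lines: bvdz lbct ipvpb kvhpq okvdf rvua nfn fvzzj eqw yvage bhhf jwt

Answer: bvdz
lbct
ipvpb
kvhpq
okvdf
rvua
nfn
fvzzj
eqw
yvage
bhhf
jwt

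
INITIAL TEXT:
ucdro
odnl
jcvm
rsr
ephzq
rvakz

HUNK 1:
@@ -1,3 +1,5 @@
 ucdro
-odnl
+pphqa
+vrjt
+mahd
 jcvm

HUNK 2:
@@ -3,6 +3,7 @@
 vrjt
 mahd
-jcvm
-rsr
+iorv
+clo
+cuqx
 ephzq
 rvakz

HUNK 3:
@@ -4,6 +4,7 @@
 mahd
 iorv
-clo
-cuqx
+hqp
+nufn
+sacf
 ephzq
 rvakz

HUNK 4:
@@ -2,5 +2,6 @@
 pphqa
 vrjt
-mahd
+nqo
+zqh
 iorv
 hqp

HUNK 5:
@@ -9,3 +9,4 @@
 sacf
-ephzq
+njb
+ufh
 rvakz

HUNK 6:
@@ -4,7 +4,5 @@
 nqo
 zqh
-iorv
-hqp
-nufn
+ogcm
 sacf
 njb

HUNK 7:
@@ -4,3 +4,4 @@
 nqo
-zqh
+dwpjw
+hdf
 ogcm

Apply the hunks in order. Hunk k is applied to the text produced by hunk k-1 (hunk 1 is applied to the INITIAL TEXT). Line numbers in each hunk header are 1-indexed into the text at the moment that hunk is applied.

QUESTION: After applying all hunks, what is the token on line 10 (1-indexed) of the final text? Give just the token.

Answer: ufh

Derivation:
Hunk 1: at line 1 remove [odnl] add [pphqa,vrjt,mahd] -> 8 lines: ucdro pphqa vrjt mahd jcvm rsr ephzq rvakz
Hunk 2: at line 3 remove [jcvm,rsr] add [iorv,clo,cuqx] -> 9 lines: ucdro pphqa vrjt mahd iorv clo cuqx ephzq rvakz
Hunk 3: at line 4 remove [clo,cuqx] add [hqp,nufn,sacf] -> 10 lines: ucdro pphqa vrjt mahd iorv hqp nufn sacf ephzq rvakz
Hunk 4: at line 2 remove [mahd] add [nqo,zqh] -> 11 lines: ucdro pphqa vrjt nqo zqh iorv hqp nufn sacf ephzq rvakz
Hunk 5: at line 9 remove [ephzq] add [njb,ufh] -> 12 lines: ucdro pphqa vrjt nqo zqh iorv hqp nufn sacf njb ufh rvakz
Hunk 6: at line 4 remove [iorv,hqp,nufn] add [ogcm] -> 10 lines: ucdro pphqa vrjt nqo zqh ogcm sacf njb ufh rvakz
Hunk 7: at line 4 remove [zqh] add [dwpjw,hdf] -> 11 lines: ucdro pphqa vrjt nqo dwpjw hdf ogcm sacf njb ufh rvakz
Final line 10: ufh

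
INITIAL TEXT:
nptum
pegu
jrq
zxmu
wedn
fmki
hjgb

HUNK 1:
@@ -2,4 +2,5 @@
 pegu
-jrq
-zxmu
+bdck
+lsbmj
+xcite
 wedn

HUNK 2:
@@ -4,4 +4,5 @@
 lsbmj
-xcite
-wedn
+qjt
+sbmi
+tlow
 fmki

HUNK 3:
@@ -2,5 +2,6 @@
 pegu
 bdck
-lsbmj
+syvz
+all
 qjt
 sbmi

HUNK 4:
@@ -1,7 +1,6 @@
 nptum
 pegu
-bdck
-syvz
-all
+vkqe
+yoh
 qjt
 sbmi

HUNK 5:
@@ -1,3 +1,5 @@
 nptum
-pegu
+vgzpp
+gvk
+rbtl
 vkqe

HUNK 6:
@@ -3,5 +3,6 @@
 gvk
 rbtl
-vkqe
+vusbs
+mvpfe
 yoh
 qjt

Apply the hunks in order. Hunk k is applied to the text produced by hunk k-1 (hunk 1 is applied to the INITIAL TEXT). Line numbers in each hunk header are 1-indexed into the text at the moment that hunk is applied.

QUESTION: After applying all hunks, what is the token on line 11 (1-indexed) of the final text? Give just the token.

Answer: fmki

Derivation:
Hunk 1: at line 2 remove [jrq,zxmu] add [bdck,lsbmj,xcite] -> 8 lines: nptum pegu bdck lsbmj xcite wedn fmki hjgb
Hunk 2: at line 4 remove [xcite,wedn] add [qjt,sbmi,tlow] -> 9 lines: nptum pegu bdck lsbmj qjt sbmi tlow fmki hjgb
Hunk 3: at line 2 remove [lsbmj] add [syvz,all] -> 10 lines: nptum pegu bdck syvz all qjt sbmi tlow fmki hjgb
Hunk 4: at line 1 remove [bdck,syvz,all] add [vkqe,yoh] -> 9 lines: nptum pegu vkqe yoh qjt sbmi tlow fmki hjgb
Hunk 5: at line 1 remove [pegu] add [vgzpp,gvk,rbtl] -> 11 lines: nptum vgzpp gvk rbtl vkqe yoh qjt sbmi tlow fmki hjgb
Hunk 6: at line 3 remove [vkqe] add [vusbs,mvpfe] -> 12 lines: nptum vgzpp gvk rbtl vusbs mvpfe yoh qjt sbmi tlow fmki hjgb
Final line 11: fmki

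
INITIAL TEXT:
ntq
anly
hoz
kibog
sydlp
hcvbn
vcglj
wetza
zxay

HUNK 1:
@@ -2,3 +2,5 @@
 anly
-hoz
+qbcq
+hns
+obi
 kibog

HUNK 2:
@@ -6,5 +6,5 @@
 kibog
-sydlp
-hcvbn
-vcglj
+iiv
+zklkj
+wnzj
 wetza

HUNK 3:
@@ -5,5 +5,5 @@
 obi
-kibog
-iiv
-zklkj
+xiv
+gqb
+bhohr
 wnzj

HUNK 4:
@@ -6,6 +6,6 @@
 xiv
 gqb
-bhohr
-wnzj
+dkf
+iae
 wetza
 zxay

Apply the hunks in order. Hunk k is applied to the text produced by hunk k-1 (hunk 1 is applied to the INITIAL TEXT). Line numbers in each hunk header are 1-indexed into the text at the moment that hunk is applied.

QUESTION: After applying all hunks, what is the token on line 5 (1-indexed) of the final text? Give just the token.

Answer: obi

Derivation:
Hunk 1: at line 2 remove [hoz] add [qbcq,hns,obi] -> 11 lines: ntq anly qbcq hns obi kibog sydlp hcvbn vcglj wetza zxay
Hunk 2: at line 6 remove [sydlp,hcvbn,vcglj] add [iiv,zklkj,wnzj] -> 11 lines: ntq anly qbcq hns obi kibog iiv zklkj wnzj wetza zxay
Hunk 3: at line 5 remove [kibog,iiv,zklkj] add [xiv,gqb,bhohr] -> 11 lines: ntq anly qbcq hns obi xiv gqb bhohr wnzj wetza zxay
Hunk 4: at line 6 remove [bhohr,wnzj] add [dkf,iae] -> 11 lines: ntq anly qbcq hns obi xiv gqb dkf iae wetza zxay
Final line 5: obi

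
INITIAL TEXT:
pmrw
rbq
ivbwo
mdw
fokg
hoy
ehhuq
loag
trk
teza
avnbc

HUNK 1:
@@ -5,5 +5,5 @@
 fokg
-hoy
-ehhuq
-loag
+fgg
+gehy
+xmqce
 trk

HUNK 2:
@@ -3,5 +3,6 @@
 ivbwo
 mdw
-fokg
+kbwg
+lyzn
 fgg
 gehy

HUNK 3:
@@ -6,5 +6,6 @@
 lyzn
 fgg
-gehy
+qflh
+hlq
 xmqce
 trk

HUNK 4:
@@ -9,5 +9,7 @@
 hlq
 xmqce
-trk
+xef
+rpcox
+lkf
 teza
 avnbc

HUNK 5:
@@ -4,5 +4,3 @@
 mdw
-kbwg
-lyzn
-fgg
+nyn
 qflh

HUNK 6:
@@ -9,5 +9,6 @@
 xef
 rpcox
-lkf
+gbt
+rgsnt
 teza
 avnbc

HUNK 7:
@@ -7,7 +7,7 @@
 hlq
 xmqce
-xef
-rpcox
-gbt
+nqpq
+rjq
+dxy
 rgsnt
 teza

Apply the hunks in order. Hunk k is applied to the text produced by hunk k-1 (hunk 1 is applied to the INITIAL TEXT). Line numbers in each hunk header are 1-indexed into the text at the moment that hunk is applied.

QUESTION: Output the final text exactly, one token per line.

Hunk 1: at line 5 remove [hoy,ehhuq,loag] add [fgg,gehy,xmqce] -> 11 lines: pmrw rbq ivbwo mdw fokg fgg gehy xmqce trk teza avnbc
Hunk 2: at line 3 remove [fokg] add [kbwg,lyzn] -> 12 lines: pmrw rbq ivbwo mdw kbwg lyzn fgg gehy xmqce trk teza avnbc
Hunk 3: at line 6 remove [gehy] add [qflh,hlq] -> 13 lines: pmrw rbq ivbwo mdw kbwg lyzn fgg qflh hlq xmqce trk teza avnbc
Hunk 4: at line 9 remove [trk] add [xef,rpcox,lkf] -> 15 lines: pmrw rbq ivbwo mdw kbwg lyzn fgg qflh hlq xmqce xef rpcox lkf teza avnbc
Hunk 5: at line 4 remove [kbwg,lyzn,fgg] add [nyn] -> 13 lines: pmrw rbq ivbwo mdw nyn qflh hlq xmqce xef rpcox lkf teza avnbc
Hunk 6: at line 9 remove [lkf] add [gbt,rgsnt] -> 14 lines: pmrw rbq ivbwo mdw nyn qflh hlq xmqce xef rpcox gbt rgsnt teza avnbc
Hunk 7: at line 7 remove [xef,rpcox,gbt] add [nqpq,rjq,dxy] -> 14 lines: pmrw rbq ivbwo mdw nyn qflh hlq xmqce nqpq rjq dxy rgsnt teza avnbc

Answer: pmrw
rbq
ivbwo
mdw
nyn
qflh
hlq
xmqce
nqpq
rjq
dxy
rgsnt
teza
avnbc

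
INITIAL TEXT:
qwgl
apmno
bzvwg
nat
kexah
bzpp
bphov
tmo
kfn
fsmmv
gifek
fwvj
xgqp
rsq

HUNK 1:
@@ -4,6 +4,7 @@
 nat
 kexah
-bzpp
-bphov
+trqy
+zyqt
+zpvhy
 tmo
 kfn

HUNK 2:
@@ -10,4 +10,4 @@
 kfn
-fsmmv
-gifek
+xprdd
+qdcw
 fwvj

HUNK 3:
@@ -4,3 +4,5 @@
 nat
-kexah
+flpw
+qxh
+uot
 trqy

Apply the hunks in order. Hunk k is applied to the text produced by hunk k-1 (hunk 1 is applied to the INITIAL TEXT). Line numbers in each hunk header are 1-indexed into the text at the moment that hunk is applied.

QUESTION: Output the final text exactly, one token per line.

Hunk 1: at line 4 remove [bzpp,bphov] add [trqy,zyqt,zpvhy] -> 15 lines: qwgl apmno bzvwg nat kexah trqy zyqt zpvhy tmo kfn fsmmv gifek fwvj xgqp rsq
Hunk 2: at line 10 remove [fsmmv,gifek] add [xprdd,qdcw] -> 15 lines: qwgl apmno bzvwg nat kexah trqy zyqt zpvhy tmo kfn xprdd qdcw fwvj xgqp rsq
Hunk 3: at line 4 remove [kexah] add [flpw,qxh,uot] -> 17 lines: qwgl apmno bzvwg nat flpw qxh uot trqy zyqt zpvhy tmo kfn xprdd qdcw fwvj xgqp rsq

Answer: qwgl
apmno
bzvwg
nat
flpw
qxh
uot
trqy
zyqt
zpvhy
tmo
kfn
xprdd
qdcw
fwvj
xgqp
rsq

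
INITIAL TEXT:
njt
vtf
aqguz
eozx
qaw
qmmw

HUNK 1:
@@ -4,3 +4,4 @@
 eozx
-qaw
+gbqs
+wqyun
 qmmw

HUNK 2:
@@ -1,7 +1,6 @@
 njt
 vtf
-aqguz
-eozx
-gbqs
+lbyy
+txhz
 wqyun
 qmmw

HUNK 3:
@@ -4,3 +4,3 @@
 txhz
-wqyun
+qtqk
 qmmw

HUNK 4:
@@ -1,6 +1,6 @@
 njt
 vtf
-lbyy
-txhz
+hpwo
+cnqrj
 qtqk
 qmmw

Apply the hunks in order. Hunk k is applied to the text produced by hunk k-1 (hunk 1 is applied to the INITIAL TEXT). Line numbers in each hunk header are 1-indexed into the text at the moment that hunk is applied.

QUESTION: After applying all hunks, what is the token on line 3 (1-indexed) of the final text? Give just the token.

Answer: hpwo

Derivation:
Hunk 1: at line 4 remove [qaw] add [gbqs,wqyun] -> 7 lines: njt vtf aqguz eozx gbqs wqyun qmmw
Hunk 2: at line 1 remove [aqguz,eozx,gbqs] add [lbyy,txhz] -> 6 lines: njt vtf lbyy txhz wqyun qmmw
Hunk 3: at line 4 remove [wqyun] add [qtqk] -> 6 lines: njt vtf lbyy txhz qtqk qmmw
Hunk 4: at line 1 remove [lbyy,txhz] add [hpwo,cnqrj] -> 6 lines: njt vtf hpwo cnqrj qtqk qmmw
Final line 3: hpwo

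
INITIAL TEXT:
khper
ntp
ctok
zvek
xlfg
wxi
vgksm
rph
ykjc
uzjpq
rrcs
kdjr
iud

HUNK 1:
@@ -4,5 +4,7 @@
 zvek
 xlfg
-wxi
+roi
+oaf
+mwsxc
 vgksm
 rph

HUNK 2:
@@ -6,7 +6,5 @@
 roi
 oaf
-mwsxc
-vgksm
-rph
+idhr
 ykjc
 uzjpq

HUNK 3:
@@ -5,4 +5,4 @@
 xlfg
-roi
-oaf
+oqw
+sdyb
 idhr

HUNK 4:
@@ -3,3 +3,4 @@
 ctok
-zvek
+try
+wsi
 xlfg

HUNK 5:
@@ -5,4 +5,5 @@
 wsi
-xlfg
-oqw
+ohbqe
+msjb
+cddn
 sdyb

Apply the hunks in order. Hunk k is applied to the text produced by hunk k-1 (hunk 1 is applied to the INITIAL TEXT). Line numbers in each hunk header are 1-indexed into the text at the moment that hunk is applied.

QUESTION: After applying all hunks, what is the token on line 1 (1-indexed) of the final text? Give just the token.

Answer: khper

Derivation:
Hunk 1: at line 4 remove [wxi] add [roi,oaf,mwsxc] -> 15 lines: khper ntp ctok zvek xlfg roi oaf mwsxc vgksm rph ykjc uzjpq rrcs kdjr iud
Hunk 2: at line 6 remove [mwsxc,vgksm,rph] add [idhr] -> 13 lines: khper ntp ctok zvek xlfg roi oaf idhr ykjc uzjpq rrcs kdjr iud
Hunk 3: at line 5 remove [roi,oaf] add [oqw,sdyb] -> 13 lines: khper ntp ctok zvek xlfg oqw sdyb idhr ykjc uzjpq rrcs kdjr iud
Hunk 4: at line 3 remove [zvek] add [try,wsi] -> 14 lines: khper ntp ctok try wsi xlfg oqw sdyb idhr ykjc uzjpq rrcs kdjr iud
Hunk 5: at line 5 remove [xlfg,oqw] add [ohbqe,msjb,cddn] -> 15 lines: khper ntp ctok try wsi ohbqe msjb cddn sdyb idhr ykjc uzjpq rrcs kdjr iud
Final line 1: khper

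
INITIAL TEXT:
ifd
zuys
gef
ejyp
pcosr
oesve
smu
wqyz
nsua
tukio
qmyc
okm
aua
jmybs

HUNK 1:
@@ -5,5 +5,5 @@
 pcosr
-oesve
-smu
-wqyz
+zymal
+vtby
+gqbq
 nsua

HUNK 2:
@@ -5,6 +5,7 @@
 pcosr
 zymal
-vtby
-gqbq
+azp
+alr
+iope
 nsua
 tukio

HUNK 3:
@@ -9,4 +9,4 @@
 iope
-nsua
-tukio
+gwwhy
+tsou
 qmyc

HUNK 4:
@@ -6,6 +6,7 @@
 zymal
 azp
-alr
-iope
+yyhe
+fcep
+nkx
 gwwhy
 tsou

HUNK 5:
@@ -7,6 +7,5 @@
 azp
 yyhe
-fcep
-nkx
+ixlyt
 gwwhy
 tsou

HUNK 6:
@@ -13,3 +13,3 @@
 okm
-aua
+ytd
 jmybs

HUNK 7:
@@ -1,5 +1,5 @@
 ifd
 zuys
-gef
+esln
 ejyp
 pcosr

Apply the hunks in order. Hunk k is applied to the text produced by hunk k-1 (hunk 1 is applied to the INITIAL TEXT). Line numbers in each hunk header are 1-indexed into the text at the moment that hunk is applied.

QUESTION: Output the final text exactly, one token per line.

Hunk 1: at line 5 remove [oesve,smu,wqyz] add [zymal,vtby,gqbq] -> 14 lines: ifd zuys gef ejyp pcosr zymal vtby gqbq nsua tukio qmyc okm aua jmybs
Hunk 2: at line 5 remove [vtby,gqbq] add [azp,alr,iope] -> 15 lines: ifd zuys gef ejyp pcosr zymal azp alr iope nsua tukio qmyc okm aua jmybs
Hunk 3: at line 9 remove [nsua,tukio] add [gwwhy,tsou] -> 15 lines: ifd zuys gef ejyp pcosr zymal azp alr iope gwwhy tsou qmyc okm aua jmybs
Hunk 4: at line 6 remove [alr,iope] add [yyhe,fcep,nkx] -> 16 lines: ifd zuys gef ejyp pcosr zymal azp yyhe fcep nkx gwwhy tsou qmyc okm aua jmybs
Hunk 5: at line 7 remove [fcep,nkx] add [ixlyt] -> 15 lines: ifd zuys gef ejyp pcosr zymal azp yyhe ixlyt gwwhy tsou qmyc okm aua jmybs
Hunk 6: at line 13 remove [aua] add [ytd] -> 15 lines: ifd zuys gef ejyp pcosr zymal azp yyhe ixlyt gwwhy tsou qmyc okm ytd jmybs
Hunk 7: at line 1 remove [gef] add [esln] -> 15 lines: ifd zuys esln ejyp pcosr zymal azp yyhe ixlyt gwwhy tsou qmyc okm ytd jmybs

Answer: ifd
zuys
esln
ejyp
pcosr
zymal
azp
yyhe
ixlyt
gwwhy
tsou
qmyc
okm
ytd
jmybs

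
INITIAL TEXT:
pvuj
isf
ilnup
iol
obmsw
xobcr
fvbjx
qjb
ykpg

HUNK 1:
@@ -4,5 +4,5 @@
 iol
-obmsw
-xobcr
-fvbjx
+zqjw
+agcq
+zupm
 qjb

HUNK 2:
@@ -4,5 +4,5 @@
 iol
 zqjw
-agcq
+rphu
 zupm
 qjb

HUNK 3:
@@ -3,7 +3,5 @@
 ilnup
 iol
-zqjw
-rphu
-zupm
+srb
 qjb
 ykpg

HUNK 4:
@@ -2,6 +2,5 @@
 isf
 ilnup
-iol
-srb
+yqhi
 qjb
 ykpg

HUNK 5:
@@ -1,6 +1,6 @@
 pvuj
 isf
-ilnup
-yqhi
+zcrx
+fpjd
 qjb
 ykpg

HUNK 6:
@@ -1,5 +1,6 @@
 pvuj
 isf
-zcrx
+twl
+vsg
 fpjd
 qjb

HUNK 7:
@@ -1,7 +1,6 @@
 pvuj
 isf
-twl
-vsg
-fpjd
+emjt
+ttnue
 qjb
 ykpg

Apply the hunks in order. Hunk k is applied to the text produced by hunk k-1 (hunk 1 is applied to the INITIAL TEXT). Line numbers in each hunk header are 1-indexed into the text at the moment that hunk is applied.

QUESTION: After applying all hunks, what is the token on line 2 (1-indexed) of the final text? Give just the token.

Hunk 1: at line 4 remove [obmsw,xobcr,fvbjx] add [zqjw,agcq,zupm] -> 9 lines: pvuj isf ilnup iol zqjw agcq zupm qjb ykpg
Hunk 2: at line 4 remove [agcq] add [rphu] -> 9 lines: pvuj isf ilnup iol zqjw rphu zupm qjb ykpg
Hunk 3: at line 3 remove [zqjw,rphu,zupm] add [srb] -> 7 lines: pvuj isf ilnup iol srb qjb ykpg
Hunk 4: at line 2 remove [iol,srb] add [yqhi] -> 6 lines: pvuj isf ilnup yqhi qjb ykpg
Hunk 5: at line 1 remove [ilnup,yqhi] add [zcrx,fpjd] -> 6 lines: pvuj isf zcrx fpjd qjb ykpg
Hunk 6: at line 1 remove [zcrx] add [twl,vsg] -> 7 lines: pvuj isf twl vsg fpjd qjb ykpg
Hunk 7: at line 1 remove [twl,vsg,fpjd] add [emjt,ttnue] -> 6 lines: pvuj isf emjt ttnue qjb ykpg
Final line 2: isf

Answer: isf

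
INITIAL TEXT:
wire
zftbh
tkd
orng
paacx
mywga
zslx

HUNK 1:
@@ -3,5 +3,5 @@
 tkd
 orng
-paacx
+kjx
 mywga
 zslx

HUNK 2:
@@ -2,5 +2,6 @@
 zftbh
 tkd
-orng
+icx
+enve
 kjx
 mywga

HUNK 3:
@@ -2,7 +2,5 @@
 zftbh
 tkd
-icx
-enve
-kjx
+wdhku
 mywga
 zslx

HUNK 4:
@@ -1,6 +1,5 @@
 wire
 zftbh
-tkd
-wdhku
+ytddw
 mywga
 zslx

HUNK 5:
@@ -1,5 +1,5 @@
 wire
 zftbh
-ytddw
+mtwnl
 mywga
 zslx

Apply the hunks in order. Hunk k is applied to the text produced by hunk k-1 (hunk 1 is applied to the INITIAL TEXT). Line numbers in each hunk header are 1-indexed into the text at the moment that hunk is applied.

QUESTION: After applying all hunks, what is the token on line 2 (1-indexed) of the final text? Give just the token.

Answer: zftbh

Derivation:
Hunk 1: at line 3 remove [paacx] add [kjx] -> 7 lines: wire zftbh tkd orng kjx mywga zslx
Hunk 2: at line 2 remove [orng] add [icx,enve] -> 8 lines: wire zftbh tkd icx enve kjx mywga zslx
Hunk 3: at line 2 remove [icx,enve,kjx] add [wdhku] -> 6 lines: wire zftbh tkd wdhku mywga zslx
Hunk 4: at line 1 remove [tkd,wdhku] add [ytddw] -> 5 lines: wire zftbh ytddw mywga zslx
Hunk 5: at line 1 remove [ytddw] add [mtwnl] -> 5 lines: wire zftbh mtwnl mywga zslx
Final line 2: zftbh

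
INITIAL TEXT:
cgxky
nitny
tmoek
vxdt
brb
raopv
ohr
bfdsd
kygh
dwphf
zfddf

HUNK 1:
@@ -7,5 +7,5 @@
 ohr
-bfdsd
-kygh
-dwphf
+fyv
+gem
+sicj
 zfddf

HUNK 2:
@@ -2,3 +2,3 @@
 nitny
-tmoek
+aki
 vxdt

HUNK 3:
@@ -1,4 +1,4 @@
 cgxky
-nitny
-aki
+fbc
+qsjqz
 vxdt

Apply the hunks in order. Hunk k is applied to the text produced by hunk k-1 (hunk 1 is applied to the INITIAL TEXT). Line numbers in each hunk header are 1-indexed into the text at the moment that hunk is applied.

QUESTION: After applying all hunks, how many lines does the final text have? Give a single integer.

Hunk 1: at line 7 remove [bfdsd,kygh,dwphf] add [fyv,gem,sicj] -> 11 lines: cgxky nitny tmoek vxdt brb raopv ohr fyv gem sicj zfddf
Hunk 2: at line 2 remove [tmoek] add [aki] -> 11 lines: cgxky nitny aki vxdt brb raopv ohr fyv gem sicj zfddf
Hunk 3: at line 1 remove [nitny,aki] add [fbc,qsjqz] -> 11 lines: cgxky fbc qsjqz vxdt brb raopv ohr fyv gem sicj zfddf
Final line count: 11

Answer: 11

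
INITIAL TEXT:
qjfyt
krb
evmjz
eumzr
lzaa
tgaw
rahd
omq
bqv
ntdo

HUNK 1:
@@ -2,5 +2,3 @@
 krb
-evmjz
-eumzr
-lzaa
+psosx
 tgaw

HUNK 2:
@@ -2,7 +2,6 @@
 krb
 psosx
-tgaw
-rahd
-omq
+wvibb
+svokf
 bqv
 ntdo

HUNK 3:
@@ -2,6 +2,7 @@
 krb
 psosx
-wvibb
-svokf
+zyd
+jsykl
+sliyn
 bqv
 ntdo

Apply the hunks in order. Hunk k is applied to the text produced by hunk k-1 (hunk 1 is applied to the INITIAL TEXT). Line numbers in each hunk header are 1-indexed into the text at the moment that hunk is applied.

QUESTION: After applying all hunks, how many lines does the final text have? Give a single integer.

Answer: 8

Derivation:
Hunk 1: at line 2 remove [evmjz,eumzr,lzaa] add [psosx] -> 8 lines: qjfyt krb psosx tgaw rahd omq bqv ntdo
Hunk 2: at line 2 remove [tgaw,rahd,omq] add [wvibb,svokf] -> 7 lines: qjfyt krb psosx wvibb svokf bqv ntdo
Hunk 3: at line 2 remove [wvibb,svokf] add [zyd,jsykl,sliyn] -> 8 lines: qjfyt krb psosx zyd jsykl sliyn bqv ntdo
Final line count: 8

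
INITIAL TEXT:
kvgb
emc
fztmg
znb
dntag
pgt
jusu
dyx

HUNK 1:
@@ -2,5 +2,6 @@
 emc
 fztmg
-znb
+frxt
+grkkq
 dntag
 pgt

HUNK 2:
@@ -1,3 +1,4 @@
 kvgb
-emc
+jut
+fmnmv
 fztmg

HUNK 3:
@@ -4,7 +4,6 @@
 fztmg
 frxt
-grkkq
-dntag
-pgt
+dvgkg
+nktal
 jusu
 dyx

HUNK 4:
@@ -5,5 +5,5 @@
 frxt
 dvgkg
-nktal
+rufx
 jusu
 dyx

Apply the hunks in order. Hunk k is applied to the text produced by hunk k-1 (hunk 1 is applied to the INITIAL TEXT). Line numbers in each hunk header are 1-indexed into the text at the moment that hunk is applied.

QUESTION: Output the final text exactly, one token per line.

Answer: kvgb
jut
fmnmv
fztmg
frxt
dvgkg
rufx
jusu
dyx

Derivation:
Hunk 1: at line 2 remove [znb] add [frxt,grkkq] -> 9 lines: kvgb emc fztmg frxt grkkq dntag pgt jusu dyx
Hunk 2: at line 1 remove [emc] add [jut,fmnmv] -> 10 lines: kvgb jut fmnmv fztmg frxt grkkq dntag pgt jusu dyx
Hunk 3: at line 4 remove [grkkq,dntag,pgt] add [dvgkg,nktal] -> 9 lines: kvgb jut fmnmv fztmg frxt dvgkg nktal jusu dyx
Hunk 4: at line 5 remove [nktal] add [rufx] -> 9 lines: kvgb jut fmnmv fztmg frxt dvgkg rufx jusu dyx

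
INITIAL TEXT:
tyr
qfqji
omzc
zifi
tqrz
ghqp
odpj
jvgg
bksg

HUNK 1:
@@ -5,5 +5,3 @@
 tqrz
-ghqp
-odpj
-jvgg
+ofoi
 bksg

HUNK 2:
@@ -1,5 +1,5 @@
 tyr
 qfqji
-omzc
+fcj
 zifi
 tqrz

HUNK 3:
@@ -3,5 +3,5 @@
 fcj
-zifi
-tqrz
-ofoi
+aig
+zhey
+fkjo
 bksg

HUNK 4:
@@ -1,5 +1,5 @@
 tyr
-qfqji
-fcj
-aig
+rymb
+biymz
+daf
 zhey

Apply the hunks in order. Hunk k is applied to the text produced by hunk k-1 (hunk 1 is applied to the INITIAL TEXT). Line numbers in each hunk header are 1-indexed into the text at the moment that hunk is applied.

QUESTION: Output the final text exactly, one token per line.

Answer: tyr
rymb
biymz
daf
zhey
fkjo
bksg

Derivation:
Hunk 1: at line 5 remove [ghqp,odpj,jvgg] add [ofoi] -> 7 lines: tyr qfqji omzc zifi tqrz ofoi bksg
Hunk 2: at line 1 remove [omzc] add [fcj] -> 7 lines: tyr qfqji fcj zifi tqrz ofoi bksg
Hunk 3: at line 3 remove [zifi,tqrz,ofoi] add [aig,zhey,fkjo] -> 7 lines: tyr qfqji fcj aig zhey fkjo bksg
Hunk 4: at line 1 remove [qfqji,fcj,aig] add [rymb,biymz,daf] -> 7 lines: tyr rymb biymz daf zhey fkjo bksg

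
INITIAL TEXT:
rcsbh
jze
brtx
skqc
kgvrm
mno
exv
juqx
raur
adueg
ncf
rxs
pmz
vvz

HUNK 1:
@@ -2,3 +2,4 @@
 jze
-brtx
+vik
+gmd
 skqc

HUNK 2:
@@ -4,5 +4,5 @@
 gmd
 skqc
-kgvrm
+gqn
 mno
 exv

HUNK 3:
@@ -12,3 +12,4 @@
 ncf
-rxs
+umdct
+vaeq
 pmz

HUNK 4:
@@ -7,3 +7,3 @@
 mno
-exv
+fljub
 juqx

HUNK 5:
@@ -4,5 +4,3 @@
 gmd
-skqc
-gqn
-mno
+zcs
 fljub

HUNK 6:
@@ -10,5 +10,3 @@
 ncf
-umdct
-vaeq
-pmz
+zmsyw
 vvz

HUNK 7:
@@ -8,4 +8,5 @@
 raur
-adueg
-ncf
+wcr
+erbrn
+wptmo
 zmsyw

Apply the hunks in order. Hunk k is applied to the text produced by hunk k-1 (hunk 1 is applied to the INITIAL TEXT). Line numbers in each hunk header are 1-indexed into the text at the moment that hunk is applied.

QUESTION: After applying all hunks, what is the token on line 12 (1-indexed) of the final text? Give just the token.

Hunk 1: at line 2 remove [brtx] add [vik,gmd] -> 15 lines: rcsbh jze vik gmd skqc kgvrm mno exv juqx raur adueg ncf rxs pmz vvz
Hunk 2: at line 4 remove [kgvrm] add [gqn] -> 15 lines: rcsbh jze vik gmd skqc gqn mno exv juqx raur adueg ncf rxs pmz vvz
Hunk 3: at line 12 remove [rxs] add [umdct,vaeq] -> 16 lines: rcsbh jze vik gmd skqc gqn mno exv juqx raur adueg ncf umdct vaeq pmz vvz
Hunk 4: at line 7 remove [exv] add [fljub] -> 16 lines: rcsbh jze vik gmd skqc gqn mno fljub juqx raur adueg ncf umdct vaeq pmz vvz
Hunk 5: at line 4 remove [skqc,gqn,mno] add [zcs] -> 14 lines: rcsbh jze vik gmd zcs fljub juqx raur adueg ncf umdct vaeq pmz vvz
Hunk 6: at line 10 remove [umdct,vaeq,pmz] add [zmsyw] -> 12 lines: rcsbh jze vik gmd zcs fljub juqx raur adueg ncf zmsyw vvz
Hunk 7: at line 8 remove [adueg,ncf] add [wcr,erbrn,wptmo] -> 13 lines: rcsbh jze vik gmd zcs fljub juqx raur wcr erbrn wptmo zmsyw vvz
Final line 12: zmsyw

Answer: zmsyw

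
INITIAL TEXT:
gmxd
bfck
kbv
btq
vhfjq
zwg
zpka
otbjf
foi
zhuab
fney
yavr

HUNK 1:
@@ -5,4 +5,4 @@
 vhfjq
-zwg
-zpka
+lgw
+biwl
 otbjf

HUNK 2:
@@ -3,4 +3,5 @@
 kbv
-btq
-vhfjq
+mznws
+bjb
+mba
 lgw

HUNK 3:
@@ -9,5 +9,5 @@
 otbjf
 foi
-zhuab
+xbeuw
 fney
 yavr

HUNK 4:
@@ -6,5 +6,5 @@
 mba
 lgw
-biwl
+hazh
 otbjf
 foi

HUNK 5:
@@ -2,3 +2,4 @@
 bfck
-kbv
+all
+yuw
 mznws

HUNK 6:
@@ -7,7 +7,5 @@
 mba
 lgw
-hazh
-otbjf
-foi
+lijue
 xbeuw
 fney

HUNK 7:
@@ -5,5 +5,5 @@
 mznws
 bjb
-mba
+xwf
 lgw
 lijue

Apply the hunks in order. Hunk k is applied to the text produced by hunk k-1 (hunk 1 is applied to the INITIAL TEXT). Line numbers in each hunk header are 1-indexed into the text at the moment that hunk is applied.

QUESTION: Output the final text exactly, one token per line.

Answer: gmxd
bfck
all
yuw
mznws
bjb
xwf
lgw
lijue
xbeuw
fney
yavr

Derivation:
Hunk 1: at line 5 remove [zwg,zpka] add [lgw,biwl] -> 12 lines: gmxd bfck kbv btq vhfjq lgw biwl otbjf foi zhuab fney yavr
Hunk 2: at line 3 remove [btq,vhfjq] add [mznws,bjb,mba] -> 13 lines: gmxd bfck kbv mznws bjb mba lgw biwl otbjf foi zhuab fney yavr
Hunk 3: at line 9 remove [zhuab] add [xbeuw] -> 13 lines: gmxd bfck kbv mznws bjb mba lgw biwl otbjf foi xbeuw fney yavr
Hunk 4: at line 6 remove [biwl] add [hazh] -> 13 lines: gmxd bfck kbv mznws bjb mba lgw hazh otbjf foi xbeuw fney yavr
Hunk 5: at line 2 remove [kbv] add [all,yuw] -> 14 lines: gmxd bfck all yuw mznws bjb mba lgw hazh otbjf foi xbeuw fney yavr
Hunk 6: at line 7 remove [hazh,otbjf,foi] add [lijue] -> 12 lines: gmxd bfck all yuw mznws bjb mba lgw lijue xbeuw fney yavr
Hunk 7: at line 5 remove [mba] add [xwf] -> 12 lines: gmxd bfck all yuw mznws bjb xwf lgw lijue xbeuw fney yavr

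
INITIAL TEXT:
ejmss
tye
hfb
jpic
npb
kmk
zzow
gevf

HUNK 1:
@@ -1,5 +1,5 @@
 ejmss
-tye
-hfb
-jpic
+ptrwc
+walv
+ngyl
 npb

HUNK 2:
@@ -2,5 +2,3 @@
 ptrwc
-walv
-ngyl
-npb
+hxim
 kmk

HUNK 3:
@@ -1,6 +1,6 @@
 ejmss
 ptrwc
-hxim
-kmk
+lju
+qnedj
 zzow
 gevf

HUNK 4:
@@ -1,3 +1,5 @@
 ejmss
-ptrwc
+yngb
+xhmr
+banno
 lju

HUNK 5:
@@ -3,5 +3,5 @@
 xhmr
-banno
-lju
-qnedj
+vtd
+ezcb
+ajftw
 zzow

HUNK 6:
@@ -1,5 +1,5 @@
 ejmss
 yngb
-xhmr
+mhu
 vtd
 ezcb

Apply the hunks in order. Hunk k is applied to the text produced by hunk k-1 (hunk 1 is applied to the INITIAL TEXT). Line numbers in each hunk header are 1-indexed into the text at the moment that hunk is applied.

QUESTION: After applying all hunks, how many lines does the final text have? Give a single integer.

Answer: 8

Derivation:
Hunk 1: at line 1 remove [tye,hfb,jpic] add [ptrwc,walv,ngyl] -> 8 lines: ejmss ptrwc walv ngyl npb kmk zzow gevf
Hunk 2: at line 2 remove [walv,ngyl,npb] add [hxim] -> 6 lines: ejmss ptrwc hxim kmk zzow gevf
Hunk 3: at line 1 remove [hxim,kmk] add [lju,qnedj] -> 6 lines: ejmss ptrwc lju qnedj zzow gevf
Hunk 4: at line 1 remove [ptrwc] add [yngb,xhmr,banno] -> 8 lines: ejmss yngb xhmr banno lju qnedj zzow gevf
Hunk 5: at line 3 remove [banno,lju,qnedj] add [vtd,ezcb,ajftw] -> 8 lines: ejmss yngb xhmr vtd ezcb ajftw zzow gevf
Hunk 6: at line 1 remove [xhmr] add [mhu] -> 8 lines: ejmss yngb mhu vtd ezcb ajftw zzow gevf
Final line count: 8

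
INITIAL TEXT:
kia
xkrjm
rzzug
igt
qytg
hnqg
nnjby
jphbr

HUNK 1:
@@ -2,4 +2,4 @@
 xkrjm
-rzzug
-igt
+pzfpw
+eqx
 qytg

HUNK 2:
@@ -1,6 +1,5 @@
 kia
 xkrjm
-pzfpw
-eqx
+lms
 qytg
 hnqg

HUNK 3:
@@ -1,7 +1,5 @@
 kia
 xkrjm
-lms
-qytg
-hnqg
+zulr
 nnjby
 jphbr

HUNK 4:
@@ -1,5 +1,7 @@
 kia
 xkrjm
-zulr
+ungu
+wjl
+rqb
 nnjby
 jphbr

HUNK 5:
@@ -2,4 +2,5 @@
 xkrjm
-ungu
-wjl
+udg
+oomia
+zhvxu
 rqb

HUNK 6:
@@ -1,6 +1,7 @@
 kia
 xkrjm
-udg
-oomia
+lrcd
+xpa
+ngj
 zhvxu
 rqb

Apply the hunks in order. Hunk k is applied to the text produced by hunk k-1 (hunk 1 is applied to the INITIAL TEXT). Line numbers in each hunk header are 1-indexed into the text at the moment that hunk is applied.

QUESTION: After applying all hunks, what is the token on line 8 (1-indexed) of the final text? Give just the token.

Hunk 1: at line 2 remove [rzzug,igt] add [pzfpw,eqx] -> 8 lines: kia xkrjm pzfpw eqx qytg hnqg nnjby jphbr
Hunk 2: at line 1 remove [pzfpw,eqx] add [lms] -> 7 lines: kia xkrjm lms qytg hnqg nnjby jphbr
Hunk 3: at line 1 remove [lms,qytg,hnqg] add [zulr] -> 5 lines: kia xkrjm zulr nnjby jphbr
Hunk 4: at line 1 remove [zulr] add [ungu,wjl,rqb] -> 7 lines: kia xkrjm ungu wjl rqb nnjby jphbr
Hunk 5: at line 2 remove [ungu,wjl] add [udg,oomia,zhvxu] -> 8 lines: kia xkrjm udg oomia zhvxu rqb nnjby jphbr
Hunk 6: at line 1 remove [udg,oomia] add [lrcd,xpa,ngj] -> 9 lines: kia xkrjm lrcd xpa ngj zhvxu rqb nnjby jphbr
Final line 8: nnjby

Answer: nnjby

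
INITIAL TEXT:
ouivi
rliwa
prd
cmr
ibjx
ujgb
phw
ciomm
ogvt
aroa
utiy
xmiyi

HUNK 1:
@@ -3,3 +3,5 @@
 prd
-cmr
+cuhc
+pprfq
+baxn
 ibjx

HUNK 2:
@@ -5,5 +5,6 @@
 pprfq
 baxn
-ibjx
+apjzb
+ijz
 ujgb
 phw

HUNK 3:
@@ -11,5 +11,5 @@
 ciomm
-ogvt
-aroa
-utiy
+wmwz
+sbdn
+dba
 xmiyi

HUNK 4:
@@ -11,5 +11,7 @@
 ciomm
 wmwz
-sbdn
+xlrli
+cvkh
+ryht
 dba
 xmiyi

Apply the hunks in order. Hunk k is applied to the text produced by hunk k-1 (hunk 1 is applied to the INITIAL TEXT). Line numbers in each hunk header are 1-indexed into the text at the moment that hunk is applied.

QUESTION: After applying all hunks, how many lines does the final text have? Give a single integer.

Answer: 17

Derivation:
Hunk 1: at line 3 remove [cmr] add [cuhc,pprfq,baxn] -> 14 lines: ouivi rliwa prd cuhc pprfq baxn ibjx ujgb phw ciomm ogvt aroa utiy xmiyi
Hunk 2: at line 5 remove [ibjx] add [apjzb,ijz] -> 15 lines: ouivi rliwa prd cuhc pprfq baxn apjzb ijz ujgb phw ciomm ogvt aroa utiy xmiyi
Hunk 3: at line 11 remove [ogvt,aroa,utiy] add [wmwz,sbdn,dba] -> 15 lines: ouivi rliwa prd cuhc pprfq baxn apjzb ijz ujgb phw ciomm wmwz sbdn dba xmiyi
Hunk 4: at line 11 remove [sbdn] add [xlrli,cvkh,ryht] -> 17 lines: ouivi rliwa prd cuhc pprfq baxn apjzb ijz ujgb phw ciomm wmwz xlrli cvkh ryht dba xmiyi
Final line count: 17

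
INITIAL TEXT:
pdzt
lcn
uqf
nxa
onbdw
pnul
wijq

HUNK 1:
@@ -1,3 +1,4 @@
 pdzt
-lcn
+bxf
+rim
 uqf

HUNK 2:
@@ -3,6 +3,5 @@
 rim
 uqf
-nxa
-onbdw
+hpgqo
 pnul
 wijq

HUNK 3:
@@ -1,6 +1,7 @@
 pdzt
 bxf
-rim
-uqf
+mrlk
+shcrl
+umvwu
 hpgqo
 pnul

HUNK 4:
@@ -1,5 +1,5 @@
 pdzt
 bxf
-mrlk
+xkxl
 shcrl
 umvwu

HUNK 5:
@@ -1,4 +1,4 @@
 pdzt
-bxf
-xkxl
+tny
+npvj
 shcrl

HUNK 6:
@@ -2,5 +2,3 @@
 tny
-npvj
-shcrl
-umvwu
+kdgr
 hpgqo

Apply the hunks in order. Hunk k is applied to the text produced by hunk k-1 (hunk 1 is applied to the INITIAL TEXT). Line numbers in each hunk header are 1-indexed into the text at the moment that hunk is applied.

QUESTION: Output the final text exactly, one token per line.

Hunk 1: at line 1 remove [lcn] add [bxf,rim] -> 8 lines: pdzt bxf rim uqf nxa onbdw pnul wijq
Hunk 2: at line 3 remove [nxa,onbdw] add [hpgqo] -> 7 lines: pdzt bxf rim uqf hpgqo pnul wijq
Hunk 3: at line 1 remove [rim,uqf] add [mrlk,shcrl,umvwu] -> 8 lines: pdzt bxf mrlk shcrl umvwu hpgqo pnul wijq
Hunk 4: at line 1 remove [mrlk] add [xkxl] -> 8 lines: pdzt bxf xkxl shcrl umvwu hpgqo pnul wijq
Hunk 5: at line 1 remove [bxf,xkxl] add [tny,npvj] -> 8 lines: pdzt tny npvj shcrl umvwu hpgqo pnul wijq
Hunk 6: at line 2 remove [npvj,shcrl,umvwu] add [kdgr] -> 6 lines: pdzt tny kdgr hpgqo pnul wijq

Answer: pdzt
tny
kdgr
hpgqo
pnul
wijq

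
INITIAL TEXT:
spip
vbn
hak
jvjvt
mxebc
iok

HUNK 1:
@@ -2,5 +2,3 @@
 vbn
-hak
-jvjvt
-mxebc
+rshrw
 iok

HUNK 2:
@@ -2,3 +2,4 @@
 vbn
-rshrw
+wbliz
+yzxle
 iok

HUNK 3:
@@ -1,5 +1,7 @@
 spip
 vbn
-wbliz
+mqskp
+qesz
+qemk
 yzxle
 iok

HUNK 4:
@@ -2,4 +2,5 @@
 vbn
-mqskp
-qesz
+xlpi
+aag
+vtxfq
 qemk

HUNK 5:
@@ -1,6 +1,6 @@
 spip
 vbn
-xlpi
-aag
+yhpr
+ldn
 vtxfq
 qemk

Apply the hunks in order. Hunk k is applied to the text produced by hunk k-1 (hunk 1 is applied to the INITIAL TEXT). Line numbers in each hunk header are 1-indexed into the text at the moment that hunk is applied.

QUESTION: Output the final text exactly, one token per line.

Hunk 1: at line 2 remove [hak,jvjvt,mxebc] add [rshrw] -> 4 lines: spip vbn rshrw iok
Hunk 2: at line 2 remove [rshrw] add [wbliz,yzxle] -> 5 lines: spip vbn wbliz yzxle iok
Hunk 3: at line 1 remove [wbliz] add [mqskp,qesz,qemk] -> 7 lines: spip vbn mqskp qesz qemk yzxle iok
Hunk 4: at line 2 remove [mqskp,qesz] add [xlpi,aag,vtxfq] -> 8 lines: spip vbn xlpi aag vtxfq qemk yzxle iok
Hunk 5: at line 1 remove [xlpi,aag] add [yhpr,ldn] -> 8 lines: spip vbn yhpr ldn vtxfq qemk yzxle iok

Answer: spip
vbn
yhpr
ldn
vtxfq
qemk
yzxle
iok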